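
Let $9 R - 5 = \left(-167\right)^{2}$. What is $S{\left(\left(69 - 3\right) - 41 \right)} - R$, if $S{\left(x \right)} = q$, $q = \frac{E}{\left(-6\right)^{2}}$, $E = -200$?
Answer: $- \frac{27944}{9} \approx -3104.9$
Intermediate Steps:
$q = - \frac{50}{9}$ ($q = - \frac{200}{\left(-6\right)^{2}} = - \frac{200}{36} = \left(-200\right) \frac{1}{36} = - \frac{50}{9} \approx -5.5556$)
$S{\left(x \right)} = - \frac{50}{9}$
$R = \frac{9298}{3}$ ($R = \frac{5}{9} + \frac{\left(-167\right)^{2}}{9} = \frac{5}{9} + \frac{1}{9} \cdot 27889 = \frac{5}{9} + \frac{27889}{9} = \frac{9298}{3} \approx 3099.3$)
$S{\left(\left(69 - 3\right) - 41 \right)} - R = - \frac{50}{9} - \frac{9298}{3} = - \frac{27944}{9}$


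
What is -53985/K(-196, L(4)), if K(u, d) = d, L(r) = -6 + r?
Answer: 53985/2 ≈ 26993.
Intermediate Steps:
-53985/K(-196, L(4)) = -53985/(-6 + 4) = -53985/(-2) = -53985*(-½) = 53985/2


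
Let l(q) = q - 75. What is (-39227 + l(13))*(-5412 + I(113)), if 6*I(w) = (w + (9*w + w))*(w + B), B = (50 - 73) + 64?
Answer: -3122493275/3 ≈ -1.0408e+9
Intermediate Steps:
B = 41 (B = -23 + 64 = 41)
l(q) = -75 + q
I(w) = 11*w*(41 + w)/6 (I(w) = ((w + (9*w + w))*(w + 41))/6 = ((w + 10*w)*(41 + w))/6 = ((11*w)*(41 + w))/6 = (11*w*(41 + w))/6 = 11*w*(41 + w)/6)
(-39227 + l(13))*(-5412 + I(113)) = (-39227 + (-75 + 13))*(-5412 + (11/6)*113*(41 + 113)) = (-39227 - 62)*(-5412 + (11/6)*113*154) = -39289*(-5412 + 95711/3) = -39289*79475/3 = -3122493275/3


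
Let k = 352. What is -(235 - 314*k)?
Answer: 110293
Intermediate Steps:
-(235 - 314*k) = -(235 - 314*352) = -(235 - 110528) = -1*(-110293) = 110293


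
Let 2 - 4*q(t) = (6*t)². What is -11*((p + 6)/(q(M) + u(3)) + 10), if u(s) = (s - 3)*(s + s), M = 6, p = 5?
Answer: -70928/647 ≈ -109.63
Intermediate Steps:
u(s) = 2*s*(-3 + s) (u(s) = (-3 + s)*(2*s) = 2*s*(-3 + s))
q(t) = ½ - 9*t² (q(t) = ½ - 36*t²/4 = ½ - 9*t²)
-11*((p + 6)/(q(M) + u(3)) + 10) = -11*((5 + 6)/((½ - 9*6²) + 2*3*(-3 + 3)) + 10) = -11*(11/((½ - 9*36) + 2*3*0) + 10) = -11*(11/((½ - 324) + 0) + 10) = -11*(11/(-647/2 + 0) + 10) = -11*(11/(-647/2) + 10) = -11*(11*(-2/647) + 10) = -11*(-22/647 + 10) = -11*6448/647 = -70928/647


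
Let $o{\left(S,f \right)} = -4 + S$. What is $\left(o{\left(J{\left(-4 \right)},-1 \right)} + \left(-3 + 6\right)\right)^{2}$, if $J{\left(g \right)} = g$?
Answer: $25$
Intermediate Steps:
$\left(o{\left(J{\left(-4 \right)},-1 \right)} + \left(-3 + 6\right)\right)^{2} = \left(\left(-4 - 4\right) + \left(-3 + 6\right)\right)^{2} = \left(-8 + 3\right)^{2} = \left(-5\right)^{2} = 25$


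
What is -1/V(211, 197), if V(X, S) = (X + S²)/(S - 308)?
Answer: 111/39020 ≈ 0.0028447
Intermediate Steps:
V(X, S) = (X + S²)/(-308 + S)
-1/V(211, 197) = -1/((211 + 197²)/(-308 + 197)) = -1/((211 + 38809)/(-111)) = -1/((-1/111*39020)) = -1/(-39020/111) = -1*(-111/39020) = 111/39020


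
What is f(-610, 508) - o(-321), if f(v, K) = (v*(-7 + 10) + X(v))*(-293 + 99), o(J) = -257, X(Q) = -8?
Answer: 356829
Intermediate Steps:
f(v, K) = 1552 - 582*v (f(v, K) = (v*(-7 + 10) - 8)*(-293 + 99) = (v*3 - 8)*(-194) = (3*v - 8)*(-194) = (-8 + 3*v)*(-194) = 1552 - 582*v)
f(-610, 508) - o(-321) = (1552 - 582*(-610)) - 1*(-257) = (1552 + 355020) + 257 = 356572 + 257 = 356829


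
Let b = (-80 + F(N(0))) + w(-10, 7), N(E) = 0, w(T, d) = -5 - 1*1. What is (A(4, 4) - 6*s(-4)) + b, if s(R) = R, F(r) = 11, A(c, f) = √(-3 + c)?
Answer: -50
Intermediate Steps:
w(T, d) = -6 (w(T, d) = -5 - 1 = -6)
b = -75 (b = (-80 + 11) - 6 = -69 - 6 = -75)
(A(4, 4) - 6*s(-4)) + b = (√(-3 + 4) - 6*(-4)) - 75 = (√1 + 24) - 75 = (1 + 24) - 75 = 25 - 75 = -50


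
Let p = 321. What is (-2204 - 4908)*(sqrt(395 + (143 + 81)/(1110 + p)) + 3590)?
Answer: -25532080 - 7112*sqrt(89909571)/477 ≈ -2.5673e+7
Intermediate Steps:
(-2204 - 4908)*(sqrt(395 + (143 + 81)/(1110 + p)) + 3590) = (-2204 - 4908)*(sqrt(395 + (143 + 81)/(1110 + 321)) + 3590) = -7112*(sqrt(395 + 224/1431) + 3590) = -7112*(sqrt(565469/1431) + 3590) = -7112*(sqrt(89909571)/477 + 3590) = -7112*(3590 + sqrt(89909571)/477) = -25532080 - 7112*sqrt(89909571)/477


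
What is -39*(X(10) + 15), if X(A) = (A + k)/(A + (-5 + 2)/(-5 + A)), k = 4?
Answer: -30225/47 ≈ -643.08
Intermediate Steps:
X(A) = (4 + A)/(A - 3/(-5 + A)) (X(A) = (A + 4)/(A + (-5 + 2)/(-5 + A)) = (4 + A)/(A - 3/(-5 + A)))
-39*(X(10) + 15) = -39*((20 + 10 - 1*10**2)/(3 - 1*10**2 + 5*10) + 15) = -39*((20 + 10 - 1*100)/(3 - 1*100 + 50) + 15) = -39*((20 + 10 - 100)/(3 - 100 + 50) + 15) = -39*(-70/(-47) + 15) = -39*(-1/47*(-70) + 15) = -39*(70/47 + 15) = -39*775/47 = -30225/47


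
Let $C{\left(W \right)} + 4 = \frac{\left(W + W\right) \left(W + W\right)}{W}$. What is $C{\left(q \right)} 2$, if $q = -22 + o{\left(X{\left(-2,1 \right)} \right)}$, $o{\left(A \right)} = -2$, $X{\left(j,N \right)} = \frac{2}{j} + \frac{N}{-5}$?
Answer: $-200$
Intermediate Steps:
$X{\left(j,N \right)} = \frac{2}{j} - \frac{N}{5}$ ($X{\left(j,N \right)} = \frac{2}{j} + N \left(- \frac{1}{5}\right) = \frac{2}{j} - \frac{N}{5}$)
$q = -24$ ($q = -22 - 2 = -24$)
$C{\left(W \right)} = -4 + 4 W$ ($C{\left(W \right)} = -4 + \frac{\left(W + W\right) \left(W + W\right)}{W} = -4 + \frac{2 W 2 W}{W} = -4 + \frac{4 W^{2}}{W} = -4 + 4 W$)
$C{\left(q \right)} 2 = \left(-4 + 4 \left(-24\right)\right) 2 = \left(-4 - 96\right) 2 = \left(-100\right) 2 = -200$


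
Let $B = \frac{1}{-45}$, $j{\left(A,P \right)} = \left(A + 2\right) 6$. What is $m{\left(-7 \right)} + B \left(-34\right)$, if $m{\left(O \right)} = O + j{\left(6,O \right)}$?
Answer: $\frac{1879}{45} \approx 41.756$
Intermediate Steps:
$j{\left(A,P \right)} = 12 + 6 A$ ($j{\left(A,P \right)} = \left(2 + A\right) 6 = 12 + 6 A$)
$B = - \frac{1}{45} \approx -0.022222$
$m{\left(O \right)} = 48 + O$ ($m{\left(O \right)} = O + \left(12 + 6 \cdot 6\right) = O + \left(12 + 36\right) = O + 48 = 48 + O$)
$m{\left(-7 \right)} + B \left(-34\right) = \left(48 - 7\right) - - \frac{34}{45} = 41 + \frac{34}{45} = \frac{1879}{45}$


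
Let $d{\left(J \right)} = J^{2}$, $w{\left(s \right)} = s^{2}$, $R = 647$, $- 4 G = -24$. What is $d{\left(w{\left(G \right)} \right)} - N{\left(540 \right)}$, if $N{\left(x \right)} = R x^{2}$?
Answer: $-188663904$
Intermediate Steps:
$G = 6$ ($G = \left(- \frac{1}{4}\right) \left(-24\right) = 6$)
$N{\left(x \right)} = 647 x^{2}$
$d{\left(w{\left(G \right)} \right)} - N{\left(540 \right)} = \left(6^{2}\right)^{2} - 647 \cdot 540^{2} = 36^{2} - 647 \cdot 291600 = 1296 - 188665200 = -188663904$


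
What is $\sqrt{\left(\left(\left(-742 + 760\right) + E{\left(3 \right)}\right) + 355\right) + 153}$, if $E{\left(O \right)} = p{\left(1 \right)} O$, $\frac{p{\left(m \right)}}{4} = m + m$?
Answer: $5 \sqrt{22} \approx 23.452$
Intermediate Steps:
$p{\left(m \right)} = 8 m$ ($p{\left(m \right)} = 4 \left(m + m\right) = 4 \cdot 2 m = 8 m$)
$E{\left(O \right)} = 8 O$ ($E{\left(O \right)} = 8 \cdot 1 O = 8 O$)
$\sqrt{\left(\left(\left(-742 + 760\right) + E{\left(3 \right)}\right) + 355\right) + 153} = \sqrt{\left(\left(\left(-742 + 760\right) + 8 \cdot 3\right) + 355\right) + 153} = \sqrt{\left(\left(18 + 24\right) + 355\right) + 153} = \sqrt{\left(42 + 355\right) + 153} = \sqrt{397 + 153} = \sqrt{550} = 5 \sqrt{22}$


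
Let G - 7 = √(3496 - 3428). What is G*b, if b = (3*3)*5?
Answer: 315 + 90*√17 ≈ 686.08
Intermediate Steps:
G = 7 + 2*√17 (G = 7 + √(3496 - 3428) = 7 + √68 = 7 + 2*√17 ≈ 15.246)
b = 45 (b = 9*5 = 45)
G*b = (7 + 2*√17)*45 = 315 + 90*√17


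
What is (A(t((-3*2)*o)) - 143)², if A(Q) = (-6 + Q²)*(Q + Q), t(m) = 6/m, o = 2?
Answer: 301401/16 ≈ 18838.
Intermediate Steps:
A(Q) = 2*Q*(-6 + Q²) (A(Q) = (-6 + Q²)*(2*Q) = 2*Q*(-6 + Q²))
(A(t((-3*2)*o)) - 143)² = (2*(6/((-3*2*2)))*(-6 + (6/((-3*2*2)))²) - 143)² = (2*(6/((-6*2)))*(-6 + (6/((-6*2)))²) - 143)² = (2*(6/(-12))*(-6 + (6/(-12))²) - 143)² = (2*(6*(-1/12))*(-6 + (6*(-1/12))²) - 143)² = (2*(-½)*(-6 + (-½)²) - 143)² = (2*(-½)*(-6 + ¼) - 143)² = (2*(-½)*(-23/4) - 143)² = (23/4 - 143)² = (-549/4)² = 301401/16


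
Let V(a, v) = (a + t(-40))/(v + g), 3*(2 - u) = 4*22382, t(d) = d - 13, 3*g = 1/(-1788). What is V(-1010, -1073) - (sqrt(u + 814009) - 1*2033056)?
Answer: 11701407923020/5755573 - sqrt(7057515)/3 ≈ 2.0322e+6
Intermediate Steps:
g = -1/5364 (g = (1/3)/(-1788) = (1/3)*(-1/1788) = -1/5364 ≈ -0.00018643)
t(d) = -13 + d
u = -89522/3 (u = 2 - 4*22382/3 = 2 - 1/3*89528 = 2 - 89528/3 = -89522/3 ≈ -29841.)
V(a, v) = (-53 + a)/(-1/5364 + v) (V(a, v) = (a + (-13 - 40))/(v - 1/5364) = (a - 53)/(-1/5364 + v) = (-53 + a)/(-1/5364 + v))
V(-1010, -1073) - (sqrt(u + 814009) - 1*2033056) = 5364*(-53 - 1010)/(-1 + 5364*(-1073)) - (sqrt(-89522/3 + 814009) - 1*2033056) = 5364*(-1063)/(-1 - 5755572) - (sqrt(2352505/3) - 2033056) = 5364*(-1063)/(-5755573) - (sqrt(7057515)/3 - 2033056) = 5364*(-1/5755573)*(-1063) - (-2033056 + sqrt(7057515)/3) = 5701932/5755573 + (2033056 - sqrt(7057515)/3) = 11701407923020/5755573 - sqrt(7057515)/3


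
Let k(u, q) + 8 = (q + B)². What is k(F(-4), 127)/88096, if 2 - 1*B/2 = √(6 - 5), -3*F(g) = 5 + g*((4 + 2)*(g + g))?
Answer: 16633/88096 ≈ 0.18881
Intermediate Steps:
F(g) = -5/3 - 4*g² (F(g) = -(5 + g*((4 + 2)*(g + g)))/3 = -(5 + g*(6*(2*g)))/3 = -(5 + g*(12*g))/3 = -(5 + 12*g²)/3 = -5/3 - 4*g²)
B = 2 (B = 4 - 2*√(6 - 5) = 4 - 2*√1 = 4 - 2*1 = 4 - 2 = 2)
k(u, q) = -8 + (2 + q)² (k(u, q) = -8 + (q + 2)² = -8 + (2 + q)²)
k(F(-4), 127)/88096 = (-8 + (2 + 127)²)/88096 = (-8 + 129²)*(1/88096) = (-8 + 16641)*(1/88096) = 16633*(1/88096) = 16633/88096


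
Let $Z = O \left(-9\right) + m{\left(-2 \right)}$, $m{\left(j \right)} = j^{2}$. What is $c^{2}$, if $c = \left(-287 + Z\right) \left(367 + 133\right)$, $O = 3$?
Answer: $24025000000$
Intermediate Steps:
$Z = -23$ ($Z = 3 \left(-9\right) + \left(-2\right)^{2} = -27 + 4 = -23$)
$c = -155000$ ($c = \left(-287 - 23\right) \left(367 + 133\right) = \left(-310\right) 500 = -155000$)
$c^{2} = \left(-155000\right)^{2} = 24025000000$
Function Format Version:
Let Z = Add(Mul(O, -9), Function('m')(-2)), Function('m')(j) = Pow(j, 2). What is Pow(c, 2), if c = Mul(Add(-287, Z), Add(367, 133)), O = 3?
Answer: 24025000000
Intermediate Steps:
Z = -23 (Z = Add(Mul(3, -9), Pow(-2, 2)) = Add(-27, 4) = -23)
c = -155000 (c = Mul(Add(-287, -23), Add(367, 133)) = Mul(-310, 500) = -155000)
Pow(c, 2) = Pow(-155000, 2) = 24025000000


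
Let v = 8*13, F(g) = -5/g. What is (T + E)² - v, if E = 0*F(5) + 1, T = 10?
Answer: 17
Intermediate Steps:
v = 104
E = 1 (E = 0*(-5/5) + 1 = 0*(-5*⅕) + 1 = 0*(-1) + 1 = 0 + 1 = 1)
(T + E)² - v = (10 + 1)² - 1*104 = 11² - 104 = 121 - 104 = 17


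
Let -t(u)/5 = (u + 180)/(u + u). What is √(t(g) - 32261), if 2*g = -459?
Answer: I*√335649054/102 ≈ 179.61*I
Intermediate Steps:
g = -459/2 (g = (½)*(-459) = -459/2 ≈ -229.50)
t(u) = -5*(180 + u)/(2*u) (t(u) = -5*(u + 180)/(u + u) = -5*(180 + u)/(2*u))
√(t(g) - 32261) = √((-5/2 - 450/(-459/2)) - 32261) = √((-5/2 - 450*(-2/459)) - 32261) = √((-5/2 + 100/51) - 32261) = √(-55/102 - 32261) = √(-3290677/102) = I*√335649054/102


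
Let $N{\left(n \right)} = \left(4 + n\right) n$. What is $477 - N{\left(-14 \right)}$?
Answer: $337$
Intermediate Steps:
$N{\left(n \right)} = n \left(4 + n\right)$
$477 - N{\left(-14 \right)} = 477 - - 14 \left(4 - 14\right) = 477 - \left(-14\right) \left(-10\right) = 477 - 140 = 337$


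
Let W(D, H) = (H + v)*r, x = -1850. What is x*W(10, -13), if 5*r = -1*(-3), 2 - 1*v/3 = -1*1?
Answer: 4440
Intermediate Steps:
v = 9 (v = 6 - (-3) = 6 - 3*(-1) = 6 + 3 = 9)
r = 3/5 (r = (-1*(-3))/5 = (1/5)*3 = 3/5 ≈ 0.60000)
W(D, H) = 27/5 + 3*H/5 (W(D, H) = (H + 9)*(3/5) = (9 + H)*(3/5) = 27/5 + 3*H/5)
x*W(10, -13) = -1850*(27/5 + (3/5)*(-13)) = -1850*(27/5 - 39/5) = -1850*(-12/5) = 4440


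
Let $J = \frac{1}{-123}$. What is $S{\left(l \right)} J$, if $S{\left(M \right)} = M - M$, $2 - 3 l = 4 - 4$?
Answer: $0$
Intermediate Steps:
$l = \frac{2}{3}$ ($l = \frac{2}{3} - \frac{4 - 4}{3} = \frac{2}{3} - 0 = \frac{2}{3} + 0 = \frac{2}{3} \approx 0.66667$)
$J = - \frac{1}{123} \approx -0.0081301$
$S{\left(M \right)} = 0$
$S{\left(l \right)} J = 0 \left(- \frac{1}{123}\right) = 0$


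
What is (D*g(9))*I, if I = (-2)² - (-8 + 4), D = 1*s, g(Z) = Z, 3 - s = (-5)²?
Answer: -1584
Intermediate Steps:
s = -22 (s = 3 - 1*(-5)² = 3 - 1*25 = 3 - 25 = -22)
D = -22 (D = 1*(-22) = -22)
I = 8 (I = 4 - 1*(-4) = 4 + 4 = 8)
(D*g(9))*I = -22*9*8 = -198*8 = -1584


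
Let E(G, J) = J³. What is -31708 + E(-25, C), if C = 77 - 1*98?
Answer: -40969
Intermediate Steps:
C = -21 (C = 77 - 98 = -21)
-31708 + E(-25, C) = -31708 + (-21)³ = -31708 - 9261 = -40969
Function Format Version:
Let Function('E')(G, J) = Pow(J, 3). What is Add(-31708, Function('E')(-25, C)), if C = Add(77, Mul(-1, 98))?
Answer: -40969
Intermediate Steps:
C = -21 (C = Add(77, -98) = -21)
Add(-31708, Function('E')(-25, C)) = Add(-31708, Pow(-21, 3)) = Add(-31708, -9261) = -40969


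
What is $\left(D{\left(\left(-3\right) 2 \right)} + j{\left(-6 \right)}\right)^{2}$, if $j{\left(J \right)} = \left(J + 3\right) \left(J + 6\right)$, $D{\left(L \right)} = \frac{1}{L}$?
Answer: $\frac{1}{36} \approx 0.027778$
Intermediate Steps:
$j{\left(J \right)} = \left(3 + J\right) \left(6 + J\right)$
$\left(D{\left(\left(-3\right) 2 \right)} + j{\left(-6 \right)}\right)^{2} = \left(\frac{1}{\left(-3\right) 2} + \left(18 + \left(-6\right)^{2} + 9 \left(-6\right)\right)\right)^{2} = \left(\frac{1}{-6} + \left(18 + 36 - 54\right)\right)^{2} = \left(- \frac{1}{6} + 0\right)^{2} = \left(- \frac{1}{6}\right)^{2} = \frac{1}{36}$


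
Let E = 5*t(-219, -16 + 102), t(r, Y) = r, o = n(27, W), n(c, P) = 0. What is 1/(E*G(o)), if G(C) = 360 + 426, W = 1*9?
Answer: -1/860670 ≈ -1.1619e-6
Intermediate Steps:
W = 9
o = 0
G(C) = 786
E = -1095 (E = 5*(-219) = -1095)
1/(E*G(o)) = 1/(-1095*786) = -1/1095*1/786 = -1/860670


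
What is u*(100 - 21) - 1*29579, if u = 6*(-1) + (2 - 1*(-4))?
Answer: -29579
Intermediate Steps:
u = 0 (u = -6 + (2 + 4) = -6 + 6 = 0)
u*(100 - 21) - 1*29579 = 0*(100 - 21) - 1*29579 = 0*79 - 29579 = 0 - 29579 = -29579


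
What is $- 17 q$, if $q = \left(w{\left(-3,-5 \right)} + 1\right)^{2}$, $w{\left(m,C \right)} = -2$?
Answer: $-17$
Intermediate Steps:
$q = 1$ ($q = \left(-2 + 1\right)^{2} = \left(-1\right)^{2} = 1$)
$- 17 q = \left(-17\right) 1 = -17$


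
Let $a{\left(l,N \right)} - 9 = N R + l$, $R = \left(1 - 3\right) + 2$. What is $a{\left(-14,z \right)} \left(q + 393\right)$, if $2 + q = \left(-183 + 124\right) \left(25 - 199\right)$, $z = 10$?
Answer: $-53285$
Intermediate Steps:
$R = 0$ ($R = -2 + 2 = 0$)
$a{\left(l,N \right)} = 9 + l$ ($a{\left(l,N \right)} = 9 + \left(N 0 + l\right) = 9 + \left(0 + l\right) = 9 + l$)
$q = 10264$ ($q = -2 + \left(-183 + 124\right) \left(25 - 199\right) = -2 - -10266 = -2 + 10266 = 10264$)
$a{\left(-14,z \right)} \left(q + 393\right) = \left(9 - 14\right) \left(10264 + 393\right) = \left(-5\right) 10657 = -53285$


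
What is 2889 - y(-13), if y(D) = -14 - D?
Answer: 2890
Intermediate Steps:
2889 - y(-13) = 2889 - (-14 - 1*(-13)) = 2889 - (-14 + 13) = 2889 - 1*(-1) = 2889 + 1 = 2890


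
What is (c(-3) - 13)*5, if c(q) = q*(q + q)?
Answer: 25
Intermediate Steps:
c(q) = 2*q² (c(q) = q*(2*q) = 2*q²)
(c(-3) - 13)*5 = (2*(-3)² - 13)*5 = (2*9 - 13)*5 = (18 - 13)*5 = 5*5 = 25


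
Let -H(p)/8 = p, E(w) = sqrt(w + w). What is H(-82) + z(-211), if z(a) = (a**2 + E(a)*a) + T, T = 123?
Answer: 45300 - 211*I*sqrt(422) ≈ 45300.0 - 4334.5*I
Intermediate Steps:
E(w) = sqrt(2)*sqrt(w) (E(w) = sqrt(2*w) = sqrt(2)*sqrt(w))
H(p) = -8*p
z(a) = 123 + a**2 + sqrt(2)*a**(3/2) (z(a) = (a**2 + (sqrt(2)*sqrt(a))*a) + 123 = (a**2 + sqrt(2)*a**(3/2)) + 123 = 123 + a**2 + sqrt(2)*a**(3/2))
H(-82) + z(-211) = -8*(-82) + (123 + (-211)**2 + sqrt(2)*(-211)**(3/2)) = 656 + (123 + 44521 + sqrt(2)*(-211*I*sqrt(211))) = 656 + (123 + 44521 - 211*I*sqrt(422)) = 656 + (44644 - 211*I*sqrt(422)) = 45300 - 211*I*sqrt(422)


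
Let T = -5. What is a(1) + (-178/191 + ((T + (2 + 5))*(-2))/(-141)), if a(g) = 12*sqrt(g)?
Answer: 298838/26931 ≈ 11.096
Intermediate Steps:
a(1) + (-178/191 + ((T + (2 + 5))*(-2))/(-141)) = 12*sqrt(1) + (-178/191 + ((-5 + (2 + 5))*(-2))/(-141)) = 12*1 + (-178*1/191 + ((-5 + 7)*(-2))*(-1/141)) = 12 + (-178/191 + (2*(-2))*(-1/141)) = 12 + (-178/191 - 4*(-1/141)) = 12 + (-178/191 + 4/141) = 12 - 24334/26931 = 298838/26931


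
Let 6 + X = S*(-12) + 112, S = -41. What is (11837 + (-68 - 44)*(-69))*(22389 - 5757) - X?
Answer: 325404482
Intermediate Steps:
X = 598 (X = -6 + (-41*(-12) + 112) = -6 + (492 + 112) = -6 + 604 = 598)
(11837 + (-68 - 44)*(-69))*(22389 - 5757) - X = (11837 + (-68 - 44)*(-69))*(22389 - 5757) - 1*598 = (11837 - 112*(-69))*16632 - 598 = (11837 + 7728)*16632 - 598 = 19565*16632 - 598 = 325405080 - 598 = 325404482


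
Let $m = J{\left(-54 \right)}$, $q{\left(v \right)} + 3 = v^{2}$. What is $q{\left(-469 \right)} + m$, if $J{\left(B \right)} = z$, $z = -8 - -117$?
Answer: $220067$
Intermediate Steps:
$q{\left(v \right)} = -3 + v^{2}$
$z = 109$ ($z = -8 + 117 = 109$)
$J{\left(B \right)} = 109$
$m = 109$
$q{\left(-469 \right)} + m = \left(-3 + \left(-469\right)^{2}\right) + 109 = \left(-3 + 219961\right) + 109 = 219958 + 109 = 220067$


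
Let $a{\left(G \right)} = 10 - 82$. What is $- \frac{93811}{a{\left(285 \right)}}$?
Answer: $\frac{93811}{72} \approx 1302.9$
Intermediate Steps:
$a{\left(G \right)} = -72$ ($a{\left(G \right)} = 10 - 82 = -72$)
$- \frac{93811}{a{\left(285 \right)}} = - \frac{93811}{-72} = \left(-93811\right) \left(- \frac{1}{72}\right) = \frac{93811}{72}$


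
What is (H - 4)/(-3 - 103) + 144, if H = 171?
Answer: 15097/106 ≈ 142.42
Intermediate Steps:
(H - 4)/(-3 - 103) + 144 = (171 - 4)/(-3 - 103) + 144 = 167/(-106) + 144 = 167*(-1/106) + 144 = -167/106 + 144 = 15097/106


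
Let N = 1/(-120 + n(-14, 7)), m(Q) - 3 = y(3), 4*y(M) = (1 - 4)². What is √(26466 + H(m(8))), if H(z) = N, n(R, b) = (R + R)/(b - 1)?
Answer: 9*√45703174/374 ≈ 162.68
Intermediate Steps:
n(R, b) = 2*R/(-1 + b) (n(R, b) = (2*R)/(-1 + b) = 2*R/(-1 + b))
y(M) = 9/4 (y(M) = (1 - 4)²/4 = (¼)*(-3)² = (¼)*9 = 9/4)
m(Q) = 21/4 (m(Q) = 3 + 9/4 = 21/4)
N = -3/374 (N = 1/(-120 + 2*(-14)/(-1 + 7)) = 1/(-120 + 2*(-14)/6) = 1/(-120 + 2*(-14)*(⅙)) = 1/(-120 - 14/3) = 1/(-374/3) = -3/374 ≈ -0.0080214)
H(z) = -3/374
√(26466 + H(m(8))) = √(26466 - 3/374) = √(9898281/374) = 9*√45703174/374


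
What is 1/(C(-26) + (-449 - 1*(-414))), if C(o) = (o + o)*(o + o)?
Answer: 1/2669 ≈ 0.00037467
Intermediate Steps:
C(o) = 4*o² (C(o) = (2*o)*(2*o) = 4*o²)
1/(C(-26) + (-449 - 1*(-414))) = 1/(4*(-26)² + (-449 - 1*(-414))) = 1/(4*676 + (-449 + 414)) = 1/(2704 - 35) = 1/2669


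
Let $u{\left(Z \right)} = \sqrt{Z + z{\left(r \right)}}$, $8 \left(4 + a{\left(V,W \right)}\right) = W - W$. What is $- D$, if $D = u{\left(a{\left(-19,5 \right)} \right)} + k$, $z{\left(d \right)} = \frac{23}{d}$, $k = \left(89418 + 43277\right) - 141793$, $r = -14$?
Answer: $9098 - \frac{i \sqrt{1106}}{14} \approx 9098.0 - 2.3755 i$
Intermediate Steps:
$a{\left(V,W \right)} = -4$ ($a{\left(V,W \right)} = -4 + \frac{W - W}{8} = -4 + \frac{1}{8} \cdot 0 = -4 + 0 = -4$)
$k = -9098$ ($k = 132695 - 141793 = -9098$)
$u{\left(Z \right)} = \sqrt{- \frac{23}{14} + Z}$ ($u{\left(Z \right)} = \sqrt{Z + \frac{23}{-14}} = \sqrt{Z + 23 \left(- \frac{1}{14}\right)} = \sqrt{Z - \frac{23}{14}} = \sqrt{- \frac{23}{14} + Z}$)
$D = -9098 + \frac{i \sqrt{1106}}{14}$ ($D = \frac{\sqrt{-322 + 196 \left(-4\right)}}{14} - 9098 = \frac{\sqrt{-322 - 784}}{14} - 9098 = \frac{\sqrt{-1106}}{14} - 9098 = \frac{i \sqrt{1106}}{14} - 9098 = -9098 + \frac{i \sqrt{1106}}{14} \approx -9098.0 + 2.3755 i$)
$- D = - (-9098 + \frac{i \sqrt{1106}}{14}) = 9098 - \frac{i \sqrt{1106}}{14}$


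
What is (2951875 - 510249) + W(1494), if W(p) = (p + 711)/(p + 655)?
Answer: 749579497/307 ≈ 2.4416e+6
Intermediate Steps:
W(p) = (711 + p)/(655 + p)
(2951875 - 510249) + W(1494) = (2951875 - 510249) + (711 + 1494)/(655 + 1494) = 2441626 + 2205/2149 = 2441626 + (1/2149)*2205 = 2441626 + 315/307 = 749579497/307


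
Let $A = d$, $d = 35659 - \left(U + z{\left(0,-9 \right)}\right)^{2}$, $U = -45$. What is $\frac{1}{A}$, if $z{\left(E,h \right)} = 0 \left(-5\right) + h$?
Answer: $\frac{1}{32743} \approx 3.0541 \cdot 10^{-5}$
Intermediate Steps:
$z{\left(E,h \right)} = h$ ($z{\left(E,h \right)} = 0 + h = h$)
$d = 32743$ ($d = 35659 - \left(-45 - 9\right)^{2} = 35659 - \left(-54\right)^{2} = 35659 - 2916 = 32743$)
$A = 32743$
$\frac{1}{A} = \frac{1}{32743}$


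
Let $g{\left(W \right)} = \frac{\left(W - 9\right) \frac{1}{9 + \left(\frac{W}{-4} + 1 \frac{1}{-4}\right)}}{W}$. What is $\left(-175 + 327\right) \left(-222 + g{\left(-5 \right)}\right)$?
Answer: $- \frac{842536}{25} \approx -33701.0$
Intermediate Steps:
$g{\left(W \right)} = \frac{-9 + W}{W \left(\frac{35}{4} - \frac{W}{4}\right)}$ ($g{\left(W \right)} = \frac{\left(-9 + W\right) \frac{1}{9 + \left(W \left(- \frac{1}{4}\right) + 1 \left(- \frac{1}{4}\right)\right)}}{W} = \frac{\left(-9 + W\right) \frac{1}{9 - \left(\frac{1}{4} + \frac{W}{4}\right)}}{W} = \frac{\left(-9 + W\right) \frac{1}{\frac{35}{4} - \frac{W}{4}}}{W} = \frac{\frac{1}{\frac{35}{4} - \frac{W}{4}} \left(-9 + W\right)}{W} = \frac{-9 + W}{W \left(\frac{35}{4} - \frac{W}{4}\right)}$)
$\left(-175 + 327\right) \left(-222 + g{\left(-5 \right)}\right) = \left(-175 + 327\right) \left(-222 + \frac{4 \left(9 - -5\right)}{\left(-5\right) \left(-35 - 5\right)}\right) = 152 \left(-222 + 4 \left(- \frac{1}{5}\right) \frac{1}{-40} \left(9 + 5\right)\right) = 152 \left(-222 + 4 \left(- \frac{1}{5}\right) \left(- \frac{1}{40}\right) 14\right) = 152 \left(-222 + \frac{7}{25}\right) = 152 \left(- \frac{5543}{25}\right) = - \frac{842536}{25}$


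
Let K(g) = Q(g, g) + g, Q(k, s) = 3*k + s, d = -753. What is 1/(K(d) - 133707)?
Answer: -1/137472 ≈ -7.2742e-6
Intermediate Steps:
Q(k, s) = s + 3*k
K(g) = 5*g (K(g) = (g + 3*g) + g = 4*g + g = 5*g)
1/(K(d) - 133707) = 1/(5*(-753) - 133707) = 1/(-3765 - 133707) = 1/(-137472) = -1/137472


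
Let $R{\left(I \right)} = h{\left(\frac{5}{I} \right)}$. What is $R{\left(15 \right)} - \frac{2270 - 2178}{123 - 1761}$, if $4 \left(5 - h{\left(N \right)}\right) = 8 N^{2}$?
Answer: $\frac{3959}{819} \approx 4.8339$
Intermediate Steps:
$h{\left(N \right)} = 5 - 2 N^{2}$ ($h{\left(N \right)} = 5 - \frac{8 N^{2}}{4} = 5 - 2 N^{2}$)
$R{\left(I \right)} = 5 - \frac{50}{I^{2}}$ ($R{\left(I \right)} = 5 - 2 \left(\frac{5}{I}\right)^{2} = 5 - 2 \frac{25}{I^{2}} = 5 - \frac{50}{I^{2}}$)
$R{\left(15 \right)} - \frac{2270 - 2178}{123 - 1761} = \left(5 - \frac{50}{225}\right) - \frac{2270 - 2178}{123 - 1761} = \left(5 - \frac{2}{9}\right) - \frac{92}{-1638} = \left(5 - \frac{2}{9}\right) - 92 \left(- \frac{1}{1638}\right) = \frac{43}{9} - - \frac{46}{819} = \frac{43}{9} + \frac{46}{819} = \frac{3959}{819}$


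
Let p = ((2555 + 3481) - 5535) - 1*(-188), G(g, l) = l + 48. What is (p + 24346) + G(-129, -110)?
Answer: 24973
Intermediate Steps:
G(g, l) = 48 + l
p = 689 (p = (6036 - 5535) + 188 = 501 + 188 = 689)
(p + 24346) + G(-129, -110) = (689 + 24346) + (48 - 110) = 25035 - 62 = 24973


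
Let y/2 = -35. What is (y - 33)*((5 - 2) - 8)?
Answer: 515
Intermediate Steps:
y = -70 (y = 2*(-35) = -70)
(y - 33)*((5 - 2) - 8) = (-70 - 33)*((5 - 2) - 8) = -103*(3 - 8) = -103*(-5) = 515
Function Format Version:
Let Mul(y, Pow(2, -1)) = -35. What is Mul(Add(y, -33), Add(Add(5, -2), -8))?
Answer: 515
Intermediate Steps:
y = -70 (y = Mul(2, -35) = -70)
Mul(Add(y, -33), Add(Add(5, -2), -8)) = Mul(Add(-70, -33), Add(Add(5, -2), -8)) = Mul(-103, Add(3, -8)) = Mul(-103, -5) = 515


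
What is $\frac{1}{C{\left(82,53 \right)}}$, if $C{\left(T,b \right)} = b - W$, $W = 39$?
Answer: $\frac{1}{14} \approx 0.071429$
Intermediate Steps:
$C{\left(T,b \right)} = -39 + b$ ($C{\left(T,b \right)} = b - 39 = -39 + b$)
$\frac{1}{C{\left(82,53 \right)}} = \frac{1}{-39 + 53} = \frac{1}{14}$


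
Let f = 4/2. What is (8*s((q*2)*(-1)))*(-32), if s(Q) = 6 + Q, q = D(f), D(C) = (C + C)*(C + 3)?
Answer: 8704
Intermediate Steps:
f = 2 (f = 4*(1/2) = 2)
D(C) = 2*C*(3 + C) (D(C) = (2*C)*(3 + C) = 2*C*(3 + C))
q = 20 (q = 2*2*(3 + 2) = 2*2*5 = 20)
(8*s((q*2)*(-1)))*(-32) = (8*(6 + (20*2)*(-1)))*(-32) = (8*(6 + 40*(-1)))*(-32) = (8*(6 - 40))*(-32) = (8*(-34))*(-32) = -272*(-32) = 8704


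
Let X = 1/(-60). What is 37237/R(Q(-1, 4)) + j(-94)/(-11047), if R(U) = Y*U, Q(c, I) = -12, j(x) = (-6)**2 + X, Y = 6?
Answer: -2056798649/3976920 ≈ -517.18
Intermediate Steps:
X = -1/60 ≈ -0.016667
j(x) = 2159/60 (j(x) = (-6)**2 - 1/60 = 36 - 1/60 = 2159/60)
R(U) = 6*U
37237/R(Q(-1, 4)) + j(-94)/(-11047) = 37237/((6*(-12))) + (2159/60)/(-11047) = 37237/(-72) + (2159/60)*(-1/11047) = 37237*(-1/72) - 2159/662820 = -37237/72 - 2159/662820 = -2056798649/3976920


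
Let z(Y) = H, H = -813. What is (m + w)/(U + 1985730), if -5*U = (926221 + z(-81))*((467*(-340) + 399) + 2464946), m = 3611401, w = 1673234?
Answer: -1761545/142300251658 ≈ -1.2379e-5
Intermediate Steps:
z(Y) = -813
U = -426902740704 (U = -(926221 - 813)*((467*(-340) + 399) + 2464946)/5 = -925408*((-158780 + 399) + 2464946)/5 = -925408*(-158381 + 2464946)/5 = -925408*2306565/5 = -⅕*2134513703520 = -426902740704)
(m + w)/(U + 1985730) = (3611401 + 1673234)/(-426902740704 + 1985730) = 5284635/(-426900754974) = 5284635*(-1/426900754974) = -1761545/142300251658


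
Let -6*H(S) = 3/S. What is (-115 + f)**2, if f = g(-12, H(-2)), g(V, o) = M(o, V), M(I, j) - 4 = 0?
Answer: 12321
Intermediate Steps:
H(S) = -1/(2*S)
M(I, j) = 4 (M(I, j) = 4 + 0 = 4)
g(V, o) = 4
f = 4
(-115 + f)**2 = (-115 + 4)**2 = (-111)**2 = 12321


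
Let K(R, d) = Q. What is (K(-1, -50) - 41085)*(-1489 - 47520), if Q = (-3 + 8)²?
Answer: 2012309540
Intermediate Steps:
Q = 25 (Q = 5² = 25)
K(R, d) = 25
(K(-1, -50) - 41085)*(-1489 - 47520) = (25 - 41085)*(-1489 - 47520) = -41060*(-49009) = 2012309540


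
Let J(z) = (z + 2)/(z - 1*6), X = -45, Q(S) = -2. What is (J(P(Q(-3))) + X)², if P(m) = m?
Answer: 2025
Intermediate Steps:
J(z) = (2 + z)/(-6 + z) (J(z) = (2 + z)/(z - 6) = (2 + z)/(-6 + z))
(J(P(Q(-3))) + X)² = ((2 - 2)/(-6 - 2) - 45)² = (0/(-8) - 45)² = (-⅛*0 - 45)² = (0 - 45)² = (-45)² = 2025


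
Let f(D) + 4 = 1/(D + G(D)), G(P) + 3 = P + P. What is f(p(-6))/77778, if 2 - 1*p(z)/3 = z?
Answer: -275/5366682 ≈ -5.1242e-5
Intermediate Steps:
G(P) = -3 + 2*P (G(P) = -3 + (P + P) = -3 + 2*P)
p(z) = 6 - 3*z
f(D) = -4 + 1/(-3 + 3*D) (f(D) = -4 + 1/(D + (-3 + 2*D)) = -4 + 1/(-3 + 3*D))
f(p(-6))/77778 = ((13 - 12*(6 - 3*(-6)))/(3*(-1 + (6 - 3*(-6)))))/77778 = ((13 - 12*(6 + 18))/(3*(-1 + (6 + 18))))*(1/77778) = ((13 - 12*24)/(3*(-1 + 24)))*(1/77778) = ((⅓)*(13 - 288)/23)*(1/77778) = ((⅓)*(1/23)*(-275))*(1/77778) = -275/69*1/77778 = -275/5366682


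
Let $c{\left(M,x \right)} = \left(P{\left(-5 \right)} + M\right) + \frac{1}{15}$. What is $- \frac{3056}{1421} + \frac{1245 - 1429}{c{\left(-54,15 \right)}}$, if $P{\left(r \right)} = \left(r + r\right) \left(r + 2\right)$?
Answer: $\frac{2824856}{510139} \approx 5.5374$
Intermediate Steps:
$P{\left(r \right)} = 2 r \left(2 + r\right)$
$c{\left(M,x \right)} = \frac{451}{15} + M$ ($c{\left(M,x \right)} = \left(2 \left(-5\right) \left(2 - 5\right) + M\right) + \frac{1}{15} = \left(2 \left(-5\right) \left(-3\right) + M\right) + \frac{1}{15} = \left(30 + M\right) + \frac{1}{15} = \frac{451}{15} + M$)
$- \frac{3056}{1421} + \frac{1245 - 1429}{c{\left(-54,15 \right)}} = - \frac{3056}{1421} + \frac{1245 - 1429}{\frac{451}{15} - 54} = \left(-3056\right) \frac{1}{1421} - \frac{184}{- \frac{359}{15}} = - \frac{3056}{1421} - - \frac{2760}{359} = - \frac{3056}{1421} + \frac{2760}{359} = \frac{2824856}{510139}$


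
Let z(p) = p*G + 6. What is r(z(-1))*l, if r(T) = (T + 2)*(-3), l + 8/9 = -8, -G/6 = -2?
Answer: -320/3 ≈ -106.67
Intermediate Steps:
G = 12 (G = -6*(-2) = 12)
l = -80/9 (l = -8/9 - 8 = -80/9 ≈ -8.8889)
z(p) = 6 + 12*p (z(p) = p*12 + 6 = 12*p + 6 = 6 + 12*p)
r(T) = -6 - 3*T (r(T) = (2 + T)*(-3) = -6 - 3*T)
r(z(-1))*l = (-6 - 3*(6 + 12*(-1)))*(-80/9) = (-6 - 3*(6 - 12))*(-80/9) = (-6 - 3*(-6))*(-80/9) = (-6 + 18)*(-80/9) = 12*(-80/9) = -320/3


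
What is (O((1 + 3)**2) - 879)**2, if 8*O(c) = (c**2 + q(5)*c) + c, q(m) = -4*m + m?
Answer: 765625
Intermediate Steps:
q(m) = -3*m
O(c) = -7*c/4 + c**2/8 (O(c) = ((c**2 + (-3*5)*c) + c)/8 = ((c**2 - 15*c) + c)/8 = (c**2 - 14*c)/8 = -7*c/4 + c**2/8)
(O((1 + 3)**2) - 879)**2 = ((1 + 3)**2*(-14 + (1 + 3)**2)/8 - 879)**2 = ((1/8)*4**2*(-14 + 4**2) - 879)**2 = ((1/8)*16*(-14 + 16) - 879)**2 = ((1/8)*16*2 - 879)**2 = (4 - 879)**2 = (-875)**2 = 765625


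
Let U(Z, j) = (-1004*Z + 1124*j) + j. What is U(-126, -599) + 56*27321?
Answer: 982605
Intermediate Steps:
U(Z, j) = -1004*Z + 1125*j
U(-126, -599) + 56*27321 = (-1004*(-126) + 1125*(-599)) + 56*27321 = (126504 - 673875) + 1529976 = -547371 + 1529976 = 982605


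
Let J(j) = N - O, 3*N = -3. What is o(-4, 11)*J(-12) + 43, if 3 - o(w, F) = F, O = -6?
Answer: 3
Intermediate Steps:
N = -1 (N = (⅓)*(-3) = -1)
o(w, F) = 3 - F
J(j) = 5 (J(j) = -1 - 1*(-6) = -1 + 6 = 5)
o(-4, 11)*J(-12) + 43 = (3 - 1*11)*5 + 43 = (3 - 11)*5 + 43 = -8*5 + 43 = -40 + 43 = 3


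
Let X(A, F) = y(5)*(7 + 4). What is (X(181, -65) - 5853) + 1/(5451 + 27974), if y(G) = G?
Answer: -193798149/33425 ≈ -5798.0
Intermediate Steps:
X(A, F) = 55 (X(A, F) = 5*(7 + 4) = 5*11 = 55)
(X(181, -65) - 5853) + 1/(5451 + 27974) = (55 - 5853) + 1/(5451 + 27974) = -5798 + 1/33425 = -193798149/33425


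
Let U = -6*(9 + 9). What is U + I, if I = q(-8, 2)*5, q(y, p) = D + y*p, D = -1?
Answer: -193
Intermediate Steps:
q(y, p) = -1 + p*y (q(y, p) = -1 + y*p = -1 + p*y)
I = -85 (I = (-1 + 2*(-8))*5 = (-1 - 16)*5 = -17*5 = -85)
U = -108 (U = -6*18 = -108)
U + I = -108 - 85 = -193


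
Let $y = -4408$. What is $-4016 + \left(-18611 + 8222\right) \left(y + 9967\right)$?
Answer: $-57756467$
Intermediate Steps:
$-4016 + \left(-18611 + 8222\right) \left(y + 9967\right) = -4016 + \left(-18611 + 8222\right) \left(-4408 + 9967\right) = -4016 - 57752451 = -57756467$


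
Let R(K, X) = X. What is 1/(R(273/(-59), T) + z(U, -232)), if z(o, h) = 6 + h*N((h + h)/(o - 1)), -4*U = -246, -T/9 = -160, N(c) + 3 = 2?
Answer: 1/1678 ≈ 0.00059595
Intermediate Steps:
N(c) = -1 (N(c) = -3 + 2 = -1)
T = 1440 (T = -9*(-160) = 1440)
U = 123/2 (U = -¼*(-246) = 123/2 ≈ 61.500)
z(o, h) = 6 - h (z(o, h) = 6 + h*(-1) = 6 - h)
1/(R(273/(-59), T) + z(U, -232)) = 1/(1440 + (6 - 1*(-232))) = 1/(1440 + (6 + 232)) = 1/(1440 + 238) = 1/1678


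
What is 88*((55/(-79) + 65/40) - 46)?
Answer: -313335/79 ≈ -3966.3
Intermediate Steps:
88*((55/(-79) + 65/40) - 46) = 88*((55*(-1/79) + 65*(1/40)) - 46) = 88*((-55/79 + 13/8) - 46) = 88*(587/632 - 46) = 88*(-28485/632) = -313335/79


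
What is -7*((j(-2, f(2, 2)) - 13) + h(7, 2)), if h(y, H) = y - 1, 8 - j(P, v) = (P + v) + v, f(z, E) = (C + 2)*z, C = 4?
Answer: 147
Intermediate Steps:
f(z, E) = 6*z (f(z, E) = (4 + 2)*z = 6*z)
j(P, v) = 8 - P - 2*v (j(P, v) = 8 - ((P + v) + v) = 8 - (P + 2*v) = 8 + (-P - 2*v) = 8 - P - 2*v)
h(y, H) = -1 + y
-7*((j(-2, f(2, 2)) - 13) + h(7, 2)) = -7*(((8 - 1*(-2) - 12*2) - 13) + (-1 + 7)) = -7*(((8 + 2 - 2*12) - 13) + 6) = -7*(((8 + 2 - 24) - 13) + 6) = -7*((-14 - 13) + 6) = -7*(-27 + 6) = -7*(-21) = 147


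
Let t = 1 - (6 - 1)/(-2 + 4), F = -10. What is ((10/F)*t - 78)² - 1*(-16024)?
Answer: 87505/4 ≈ 21876.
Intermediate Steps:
t = -3/2 (t = 1 - 5/2 = -3/2 ≈ -1.5000)
((10/F)*t - 78)² - 1*(-16024) = ((10/(-10))*(-3/2) - 78)² - 1*(-16024) = ((10*(-⅒))*(-3/2) - 78)² + 16024 = (-1*(-3/2) - 78)² + 16024 = (3/2 - 78)² + 16024 = (-153/2)² + 16024 = 23409/4 + 16024 = 87505/4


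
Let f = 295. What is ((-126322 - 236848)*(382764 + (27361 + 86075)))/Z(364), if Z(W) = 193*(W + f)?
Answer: -180204954000/127187 ≈ -1.4169e+6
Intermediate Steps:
Z(W) = 56935 + 193*W (Z(W) = 193*(W + 295) = 193*(295 + W) = 56935 + 193*W)
((-126322 - 236848)*(382764 + (27361 + 86075)))/Z(364) = ((-126322 - 236848)*(382764 + (27361 + 86075)))/(56935 + 193*364) = (-363170*(382764 + 113436))/(56935 + 70252) = -363170*496200/127187 = -180204954000*1/127187 = -180204954000/127187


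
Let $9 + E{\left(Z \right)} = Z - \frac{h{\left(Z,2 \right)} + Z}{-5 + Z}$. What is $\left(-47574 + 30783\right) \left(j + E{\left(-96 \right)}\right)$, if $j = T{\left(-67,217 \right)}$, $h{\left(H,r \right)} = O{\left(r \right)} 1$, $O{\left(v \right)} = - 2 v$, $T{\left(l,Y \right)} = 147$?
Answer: $- \frac{69548322}{101} \approx -6.886 \cdot 10^{5}$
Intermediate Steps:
$h{\left(H,r \right)} = - 2 r$ ($h{\left(H,r \right)} = - 2 r 1 = - 2 r$)
$j = 147$
$E{\left(Z \right)} = -9 + Z - \frac{-4 + Z}{-5 + Z}$ ($E{\left(Z \right)} = -9 + \left(Z - \frac{\left(-2\right) 2 + Z}{-5 + Z}\right) = -9 + \left(Z - \frac{-4 + Z}{-5 + Z}\right) = -9 + Z - \frac{-4 + Z}{-5 + Z}$)
$\left(-47574 + 30783\right) \left(j + E{\left(-96 \right)}\right) = \left(-47574 + 30783\right) \left(147 + \frac{49 + \left(-96\right)^{2} - -1440}{-5 - 96}\right) = - 16791 \left(147 + \frac{49 + 9216 + 1440}{-101}\right) = - 16791 \left(147 - \frac{10705}{101}\right) = \left(-16791\right) \frac{4142}{101} = - \frac{69548322}{101}$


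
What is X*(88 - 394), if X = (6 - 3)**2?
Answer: -2754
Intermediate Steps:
X = 9 (X = 3**2 = 9)
X*(88 - 394) = 9*(88 - 394) = 9*(-306) = -2754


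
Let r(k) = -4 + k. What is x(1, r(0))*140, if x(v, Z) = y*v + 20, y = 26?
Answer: 6440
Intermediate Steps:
x(v, Z) = 20 + 26*v (x(v, Z) = 26*v + 20 = 20 + 26*v)
x(1, r(0))*140 = (20 + 26*1)*140 = (20 + 26)*140 = 46*140 = 6440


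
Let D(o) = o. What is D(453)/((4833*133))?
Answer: 151/214263 ≈ 0.00070474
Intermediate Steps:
D(453)/((4833*133)) = 453/((4833*133)) = 453/642789 = 453*(1/642789) = 151/214263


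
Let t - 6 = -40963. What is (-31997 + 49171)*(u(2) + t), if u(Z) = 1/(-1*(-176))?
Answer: -61898796997/88 ≈ -7.0340e+8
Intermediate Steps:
t = -40957 (t = 6 - 40963 = -40957)
u(Z) = 1/176
(-31997 + 49171)*(u(2) + t) = (-31997 + 49171)*(1/176 - 40957) = 17174*(-7208431/176) = -61898796997/88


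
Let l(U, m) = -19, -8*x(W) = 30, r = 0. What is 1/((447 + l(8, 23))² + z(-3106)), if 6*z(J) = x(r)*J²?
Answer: -2/11692677 ≈ -1.7105e-7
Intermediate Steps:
x(W) = -15/4 (x(W) = -⅛*30 = -15/4)
z(J) = -5*J²/8 (z(J) = (-15*J²/4)/6 = -5*J²/8)
1/((447 + l(8, 23))² + z(-3106)) = 1/((447 - 19)² - 5/8*(-3106)²) = 1/(428² - 5/8*9647236) = 1/(183184 - 12059045/2) = 1/(-11692677/2) = -2/11692677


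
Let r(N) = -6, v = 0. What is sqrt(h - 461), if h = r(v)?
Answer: I*sqrt(467) ≈ 21.61*I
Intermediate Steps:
h = -6
sqrt(h - 461) = sqrt(-6 - 461) = sqrt(-467) = I*sqrt(467)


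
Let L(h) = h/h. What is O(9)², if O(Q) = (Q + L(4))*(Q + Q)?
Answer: 32400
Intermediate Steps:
L(h) = 1
O(Q) = 2*Q*(1 + Q) (O(Q) = (Q + 1)*(Q + Q) = (1 + Q)*(2*Q) = 2*Q*(1 + Q))
O(9)² = (2*9*(1 + 9))² = (2*9*10)² = 180² = 32400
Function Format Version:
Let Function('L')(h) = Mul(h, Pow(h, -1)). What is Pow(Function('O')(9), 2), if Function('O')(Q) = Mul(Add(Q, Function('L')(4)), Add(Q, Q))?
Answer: 32400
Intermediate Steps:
Function('L')(h) = 1
Function('O')(Q) = Mul(2, Q, Add(1, Q)) (Function('O')(Q) = Mul(Add(Q, 1), Add(Q, Q)) = Mul(Add(1, Q), Mul(2, Q)) = Mul(2, Q, Add(1, Q)))
Pow(Function('O')(9), 2) = Pow(Mul(2, 9, Add(1, 9)), 2) = Pow(Mul(2, 9, 10), 2) = Pow(180, 2) = 32400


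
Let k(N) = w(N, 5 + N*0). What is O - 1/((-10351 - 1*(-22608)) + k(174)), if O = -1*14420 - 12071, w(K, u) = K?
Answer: -329309622/12431 ≈ -26491.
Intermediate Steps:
k(N) = N
O = -26491 (O = -14420 - 12071 = -26491)
O - 1/((-10351 - 1*(-22608)) + k(174)) = -26491 - 1/((-10351 - 1*(-22608)) + 174) = -26491 - 1/((-10351 + 22608) + 174) = -26491 - 1/(12257 + 174) = -26491 - 1/12431 = -329309622/12431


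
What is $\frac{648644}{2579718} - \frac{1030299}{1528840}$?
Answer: $- \frac{833103991361}{1971988033560} \approx -0.42247$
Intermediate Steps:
$\frac{648644}{2579718} - \frac{1030299}{1528840} = 648644 \cdot \frac{1}{2579718} - \frac{1030299}{1528840} = \frac{324322}{1289859} - \frac{1030299}{1528840} = - \frac{833103991361}{1971988033560}$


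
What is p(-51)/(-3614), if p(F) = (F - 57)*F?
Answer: -2754/1807 ≈ -1.5241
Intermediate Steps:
p(F) = F*(-57 + F) (p(F) = (-57 + F)*F = F*(-57 + F))
p(-51)/(-3614) = -51*(-57 - 51)/(-3614) = -51*(-108)*(-1/3614) = 5508*(-1/3614) = -2754/1807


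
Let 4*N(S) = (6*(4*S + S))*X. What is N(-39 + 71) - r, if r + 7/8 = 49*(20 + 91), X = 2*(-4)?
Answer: -58865/8 ≈ -7358.1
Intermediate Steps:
X = -8
N(S) = -60*S (N(S) = ((6*(4*S + S))*(-8))/4 = ((6*(5*S))*(-8))/4 = ((30*S)*(-8))/4 = (-240*S)/4 = -60*S)
r = 43505/8 (r = -7/8 + 49*(20 + 91) = -7/8 + 49*111 = -7/8 + 5439 = 43505/8 ≈ 5438.1)
N(-39 + 71) - r = -60*(-39 + 71) - 1*43505/8 = -60*32 - 43505/8 = -1920 - 43505/8 = -58865/8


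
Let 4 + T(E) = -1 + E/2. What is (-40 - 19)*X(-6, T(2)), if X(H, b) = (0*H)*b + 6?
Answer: -354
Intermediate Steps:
T(E) = -5 + E/2 (T(E) = -4 + (-1 + E/2) = -5 + E/2)
X(H, b) = 6 (X(H, b) = 0*b + 6 = 0 + 6 = 6)
(-40 - 19)*X(-6, T(2)) = (-40 - 19)*6 = -59*6 = -354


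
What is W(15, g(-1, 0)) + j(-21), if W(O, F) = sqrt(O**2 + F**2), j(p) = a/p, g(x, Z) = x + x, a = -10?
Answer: 10/21 + sqrt(229) ≈ 15.609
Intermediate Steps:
g(x, Z) = 2*x
j(p) = -10/p
W(O, F) = sqrt(F**2 + O**2)
W(15, g(-1, 0)) + j(-21) = sqrt((2*(-1))**2 + 15**2) - 10/(-21) = sqrt((-2)**2 + 225) - 10*(-1/21) = sqrt(4 + 225) + 10/21 = sqrt(229) + 10/21 = 10/21 + sqrt(229)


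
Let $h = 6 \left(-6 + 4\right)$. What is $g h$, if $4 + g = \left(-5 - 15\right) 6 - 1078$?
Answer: $14424$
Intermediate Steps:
$g = -1202$ ($g = -4 - \left(1078 - \left(-5 - 15\right) 6\right) = -4 - 1198 = -1202$)
$h = -12$ ($h = 6 \left(-2\right) = -12$)
$g h = \left(-1202\right) \left(-12\right) = 14424$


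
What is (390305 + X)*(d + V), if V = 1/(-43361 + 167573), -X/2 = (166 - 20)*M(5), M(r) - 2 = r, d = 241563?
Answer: 11649780373612177/124212 ≈ 9.3789e+10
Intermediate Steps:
M(r) = 2 + r
X = -2044 (X = -2*(166 - 20)*(2 + 5) = -292*7 = -2*1022 = -2044)
V = 1/124212 ≈ 8.0507e-6
(390305 + X)*(d + V) = (390305 - 2044)*(241563 + 1/124212) = 388261*(30005023357/124212) = 11649780373612177/124212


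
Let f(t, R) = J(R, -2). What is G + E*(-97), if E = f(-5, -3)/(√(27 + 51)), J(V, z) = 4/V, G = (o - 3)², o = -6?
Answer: 81 + 194*√78/117 ≈ 95.644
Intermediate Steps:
G = 81 (G = (-6 - 3)² = (-9)² = 81)
f(t, R) = 4/R
E = -2*√78/117 (E = (4/(-3))/(√(27 + 51)) = (4*(-⅓))/(√78) = -2*√78/117 ≈ -0.15097)
G + E*(-97) = 81 - 2*√78/117*(-97) = 81 + 194*√78/117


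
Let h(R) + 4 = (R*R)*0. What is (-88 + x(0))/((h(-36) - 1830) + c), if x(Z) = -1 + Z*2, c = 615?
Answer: 89/1219 ≈ 0.073011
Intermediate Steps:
x(Z) = -1 + 2*Z
h(R) = -4 (h(R) = -4 + (R*R)*0 = -4 + R²*0 = -4 + 0 = -4)
(-88 + x(0))/((h(-36) - 1830) + c) = (-88 + (-1 + 2*0))/((-4 - 1830) + 615) = (-88 + (-1 + 0))/(-1834 + 615) = (-88 - 1)/(-1219) = -89*(-1/1219) = 89/1219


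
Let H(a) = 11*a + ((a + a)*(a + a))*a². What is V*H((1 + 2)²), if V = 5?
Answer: 131715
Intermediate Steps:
H(a) = 4*a⁴ + 11*a (H(a) = 11*a + ((2*a)*(2*a))*a² = 11*a + (4*a²)*a² = 11*a + 4*a⁴ = 4*a⁴ + 11*a)
V*H((1 + 2)²) = 5*((1 + 2)²*(11 + 4*((1 + 2)²)³)) = 5*(3²*(11 + 4*(3²)³)) = 5*(9*(11 + 4*9³)) = 5*(9*(11 + 4*729)) = 5*(9*(11 + 2916)) = 5*(9*2927) = 5*26343 = 131715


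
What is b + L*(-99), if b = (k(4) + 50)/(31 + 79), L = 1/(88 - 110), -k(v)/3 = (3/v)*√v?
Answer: 1081/220 ≈ 4.9136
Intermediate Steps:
k(v) = -9/√v (k(v) = -3*3/v*√v = -9/√v)
L = -1/22 (L = 1/(-22) = -1/22 ≈ -0.045455)
b = 91/220 (b = (-9/√4 + 50)/(31 + 79) = (-9*½ + 50)/110 = (-9/2 + 50)*(1/110) = (91/2)*(1/110) = 91/220 ≈ 0.41364)
b + L*(-99) = 91/220 - 1/22*(-99) = 91/220 + 9/2 = 1081/220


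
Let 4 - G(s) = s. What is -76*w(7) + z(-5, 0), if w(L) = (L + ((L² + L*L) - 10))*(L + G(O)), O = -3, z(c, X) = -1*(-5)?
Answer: -101075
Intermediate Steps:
z(c, X) = 5
G(s) = 4 - s
w(L) = (7 + L)*(-10 + L + 2*L²) (w(L) = (L + ((L² + L*L) - 10))*(L + (4 - 1*(-3))) = (L + ((L² + L²) - 10))*(L + (4 + 3)) = (L + (2*L² - 10))*(L + 7) = (L + (-10 + 2*L²))*(7 + L) = (-10 + L + 2*L²)*(7 + L) = (7 + L)*(-10 + L + 2*L²))
-76*w(7) + z(-5, 0) = -76*(-70 - 3*7 + 2*7³ + 15*7²) + 5 = -76*(-70 - 21 + 2*343 + 15*49) + 5 = -76*(-70 - 21 + 686 + 735) + 5 = -76*1330 + 5 = -101080 + 5 = -101075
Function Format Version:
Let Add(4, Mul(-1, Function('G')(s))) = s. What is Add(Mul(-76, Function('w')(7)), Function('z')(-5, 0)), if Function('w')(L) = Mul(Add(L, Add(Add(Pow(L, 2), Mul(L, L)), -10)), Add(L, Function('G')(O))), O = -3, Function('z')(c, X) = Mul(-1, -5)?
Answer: -101075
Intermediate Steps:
Function('z')(c, X) = 5
Function('G')(s) = Add(4, Mul(-1, s))
Function('w')(L) = Mul(Add(7, L), Add(-10, L, Mul(2, Pow(L, 2)))) (Function('w')(L) = Mul(Add(L, Add(Add(Pow(L, 2), Mul(L, L)), -10)), Add(L, Add(4, Mul(-1, -3)))) = Mul(Add(L, Add(Add(Pow(L, 2), Pow(L, 2)), -10)), Add(L, Add(4, 3))) = Mul(Add(L, Add(Mul(2, Pow(L, 2)), -10)), Add(L, 7)) = Mul(Add(L, Add(-10, Mul(2, Pow(L, 2)))), Add(7, L)) = Mul(Add(-10, L, Mul(2, Pow(L, 2))), Add(7, L)) = Mul(Add(7, L), Add(-10, L, Mul(2, Pow(L, 2)))))
Add(Mul(-76, Function('w')(7)), Function('z')(-5, 0)) = Add(Mul(-76, Add(-70, Mul(-3, 7), Mul(2, Pow(7, 3)), Mul(15, Pow(7, 2)))), 5) = Add(Mul(-76, Add(-70, -21, Mul(2, 343), Mul(15, 49))), 5) = Add(Mul(-76, Add(-70, -21, 686, 735)), 5) = Add(Mul(-76, 1330), 5) = Add(-101080, 5) = -101075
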